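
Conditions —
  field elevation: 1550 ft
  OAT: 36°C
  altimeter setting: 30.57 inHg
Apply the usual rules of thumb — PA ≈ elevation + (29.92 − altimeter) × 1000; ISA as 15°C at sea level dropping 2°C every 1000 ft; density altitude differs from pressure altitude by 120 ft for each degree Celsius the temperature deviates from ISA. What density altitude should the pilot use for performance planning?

3636 ft

Pressure altitude = 1550 + (29.92 − 30.57) × 1000 = 1550 + (-650) = 900 ft.
ISA temperature at 900 ft = 15 − 2 × (900/1000) = 13.2°C.
ISA deviation = 36 − 13.2 = +22.8°C.
Density altitude = 900 + 120 × (22.8) = 3636 ft.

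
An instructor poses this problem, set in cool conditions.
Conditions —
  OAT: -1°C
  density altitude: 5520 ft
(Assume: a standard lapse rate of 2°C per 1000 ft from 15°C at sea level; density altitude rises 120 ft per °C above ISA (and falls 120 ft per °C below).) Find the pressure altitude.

6000 ft

DA = PA + 120 × (OAT − (15 − 2·PA/1000)) = PA + 120·OAT − 1800 + 0.24·PA = 1.24·PA + 120·OAT − 1800.
So 1.24·PA = 5520 − 120 × (-1) + 1800 = 7440.
PA = 7440 / 1.24 = 6000 ft.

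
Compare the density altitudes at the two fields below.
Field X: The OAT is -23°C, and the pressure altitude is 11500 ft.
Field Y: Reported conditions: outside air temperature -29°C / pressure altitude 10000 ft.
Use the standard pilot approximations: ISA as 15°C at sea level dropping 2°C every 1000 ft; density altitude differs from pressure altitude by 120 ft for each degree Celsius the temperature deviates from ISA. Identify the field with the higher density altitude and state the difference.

Field X by 2580 ft

Field X: ISA temp = -8°C, deviation -15°C, DA = 11500 + 120 × (-15) = 9700 ft.
Field Y: ISA temp = -5°C, deviation -24°C, DA = 10000 + 120 × (-24) = 7120 ft.
Field X is higher by 9700 − 7120 = 2580 ft.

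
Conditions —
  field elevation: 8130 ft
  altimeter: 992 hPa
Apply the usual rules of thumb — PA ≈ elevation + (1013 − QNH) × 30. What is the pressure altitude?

8760 ft

Pressure correction = (1013 − 992) × 30 = +630 ft.
Pressure altitude = 8130 + (+630) = 8760 ft.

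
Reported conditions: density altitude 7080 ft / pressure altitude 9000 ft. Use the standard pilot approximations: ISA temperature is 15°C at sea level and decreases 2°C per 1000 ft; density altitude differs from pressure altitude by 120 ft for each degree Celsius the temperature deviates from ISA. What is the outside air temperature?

-19°C

Density altitude − pressure altitude = 7080 − 9000 = -1920 ft.
At 120 ft/°C that is an ISA deviation of -1920/120 = -16°C.
ISA temperature at 9000 ft = 15 − 2 × (9000/1000) = -3°C.
OAT = ISA + deviation = -3 + (-16) = -19°C.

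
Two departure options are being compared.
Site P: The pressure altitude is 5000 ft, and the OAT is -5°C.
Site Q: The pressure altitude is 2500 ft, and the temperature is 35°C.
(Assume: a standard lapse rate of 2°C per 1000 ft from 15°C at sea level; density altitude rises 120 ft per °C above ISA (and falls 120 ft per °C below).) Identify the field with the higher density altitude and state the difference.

Site P: ISA temp = 5°C, deviation -10°C, DA = 5000 + 120 × (-10) = 3800 ft.
Site Q: ISA temp = 10°C, deviation +25°C, DA = 2500 + 120 × 25 = 5500 ft.
Site Q is higher by 5500 − 3800 = 1700 ft.

Site Q by 1700 ft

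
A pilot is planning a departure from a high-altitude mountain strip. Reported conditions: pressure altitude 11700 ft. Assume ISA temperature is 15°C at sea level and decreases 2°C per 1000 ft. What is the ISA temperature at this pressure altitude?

ISA temperature = 15 − 2 × (11700/1000) = 15 − 23.4 = -8.4°C.

-8.4°C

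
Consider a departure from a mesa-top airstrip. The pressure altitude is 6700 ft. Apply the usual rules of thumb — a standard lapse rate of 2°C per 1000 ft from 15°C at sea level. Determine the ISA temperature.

1.6°C

ISA temperature = 15 − 2 × (6700/1000) = 15 − 13.4 = 1.6°C.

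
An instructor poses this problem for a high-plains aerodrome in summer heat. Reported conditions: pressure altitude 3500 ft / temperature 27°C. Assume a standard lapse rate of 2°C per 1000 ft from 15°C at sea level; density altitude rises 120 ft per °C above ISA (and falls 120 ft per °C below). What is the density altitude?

ISA temperature at 3500 ft = 15 − 2 × (3500/1000) = 8°C.
ISA deviation = 27 − 8 = +19°C.
Density altitude = 3500 + 120 × (19) = 3500 + (+2280) = 5780 ft.

5780 ft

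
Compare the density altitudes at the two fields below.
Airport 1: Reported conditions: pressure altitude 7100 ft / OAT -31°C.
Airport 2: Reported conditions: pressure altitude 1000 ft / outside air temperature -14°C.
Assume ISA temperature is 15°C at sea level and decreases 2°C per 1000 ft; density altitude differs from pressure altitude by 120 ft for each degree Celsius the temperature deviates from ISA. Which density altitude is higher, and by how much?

Airport 1: ISA temp = 0.8°C, deviation -31.8°C, DA = 7100 + 120 × (-31.8) = 3284 ft.
Airport 2: ISA temp = 13°C, deviation -27°C, DA = 1000 + 120 × (-27) = -2240 ft.
Airport 1 is higher by 3284 − (-2240) = 5524 ft.

Airport 1 by 5524 ft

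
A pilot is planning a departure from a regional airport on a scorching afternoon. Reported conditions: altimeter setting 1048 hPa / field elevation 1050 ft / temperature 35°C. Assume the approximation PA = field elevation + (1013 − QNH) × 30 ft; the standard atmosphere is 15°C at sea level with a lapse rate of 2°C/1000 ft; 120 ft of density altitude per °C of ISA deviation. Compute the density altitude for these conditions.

2400 ft

Pressure altitude = 1050 + (1013 − 1048) × 30 = 1050 + (-1050) = 0 ft.
ISA temperature at 0 ft = 15 − 2 × (0/1000) = 15°C.
ISA deviation = 35 − 15 = +20°C.
Density altitude = 0 + 120 × (20) = 2400 ft.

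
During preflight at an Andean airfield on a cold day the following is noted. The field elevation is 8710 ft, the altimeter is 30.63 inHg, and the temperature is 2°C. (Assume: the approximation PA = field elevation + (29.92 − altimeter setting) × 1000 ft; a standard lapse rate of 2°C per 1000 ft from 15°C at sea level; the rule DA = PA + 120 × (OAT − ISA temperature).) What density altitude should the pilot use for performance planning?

8360 ft

Pressure altitude = 8710 + (29.92 − 30.63) × 1000 = 8710 + (-710) = 8000 ft.
ISA temperature at 8000 ft = 15 − 2 × (8000/1000) = -1°C.
ISA deviation = 2 − (-1) = +3°C.
Density altitude = 8000 + 120 × (3) = 8360 ft.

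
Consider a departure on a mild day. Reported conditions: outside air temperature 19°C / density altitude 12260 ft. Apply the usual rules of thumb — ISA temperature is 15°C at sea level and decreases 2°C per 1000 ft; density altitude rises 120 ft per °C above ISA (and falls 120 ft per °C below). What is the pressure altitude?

DA = PA + 120 × (OAT − (15 − 2·PA/1000)) = PA + 120·OAT − 1800 + 0.24·PA = 1.24·PA + 120·OAT − 1800.
So 1.24·PA = 12260 − 120 × 19 + 1800 = 11780.
PA = 11780 / 1.24 = 9500 ft.

9500 ft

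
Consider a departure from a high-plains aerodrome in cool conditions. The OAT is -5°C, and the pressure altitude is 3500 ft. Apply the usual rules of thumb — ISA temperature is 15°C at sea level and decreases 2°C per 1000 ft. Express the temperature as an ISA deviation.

ISA temperature at 3500 ft = 15 − 2 × (3500/1000) = 8°C.
Deviation = OAT − ISA = -5 − 8 = -13°C.

ISA-13°C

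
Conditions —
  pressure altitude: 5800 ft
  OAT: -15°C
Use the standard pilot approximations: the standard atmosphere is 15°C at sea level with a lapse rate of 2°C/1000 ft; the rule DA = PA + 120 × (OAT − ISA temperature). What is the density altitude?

3592 ft

ISA temperature at 5800 ft = 15 − 2 × (5800/1000) = 3.4°C.
ISA deviation = -15 − 3.4 = -18.4°C.
Density altitude = 5800 + 120 × (-18.4) = 5800 + (-2208) = 3592 ft.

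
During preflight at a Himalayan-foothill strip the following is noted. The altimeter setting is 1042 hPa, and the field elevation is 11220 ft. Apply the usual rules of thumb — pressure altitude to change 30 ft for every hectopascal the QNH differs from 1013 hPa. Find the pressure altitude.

Pressure correction = (1013 − 1042) × 30 = -870 ft.
Pressure altitude = 11220 + (-870) = 10350 ft.

10350 ft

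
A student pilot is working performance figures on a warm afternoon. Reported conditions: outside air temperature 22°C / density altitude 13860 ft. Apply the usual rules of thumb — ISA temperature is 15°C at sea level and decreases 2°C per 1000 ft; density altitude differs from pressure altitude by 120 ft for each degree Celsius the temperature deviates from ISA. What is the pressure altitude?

10500 ft

DA = PA + 120 × (OAT − (15 − 2·PA/1000)) = PA + 120·OAT − 1800 + 0.24·PA = 1.24·PA + 120·OAT − 1800.
So 1.24·PA = 13860 − 120 × 22 + 1800 = 13020.
PA = 13020 / 1.24 = 10500 ft.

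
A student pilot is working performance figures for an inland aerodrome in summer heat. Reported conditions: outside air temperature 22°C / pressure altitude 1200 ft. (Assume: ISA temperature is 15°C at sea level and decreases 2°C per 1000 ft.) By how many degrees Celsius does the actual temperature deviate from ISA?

ISA temperature at 1200 ft = 15 − 2 × (1200/1000) = 12.6°C.
Deviation = OAT − ISA = 22 − 12.6 = +9.4°C.

ISA+9.4°C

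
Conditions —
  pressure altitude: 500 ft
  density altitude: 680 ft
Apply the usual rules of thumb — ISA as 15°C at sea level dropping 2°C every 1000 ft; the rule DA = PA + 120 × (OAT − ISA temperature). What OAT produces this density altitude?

15.5°C

Density altitude − pressure altitude = 680 − 500 = +180 ft.
At 120 ft/°C that is an ISA deviation of 180/120 = +1.5°C.
ISA temperature at 500 ft = 15 − 2 × (500/1000) = 14°C.
OAT = ISA + deviation = 14 + (+1.5) = 15.5°C.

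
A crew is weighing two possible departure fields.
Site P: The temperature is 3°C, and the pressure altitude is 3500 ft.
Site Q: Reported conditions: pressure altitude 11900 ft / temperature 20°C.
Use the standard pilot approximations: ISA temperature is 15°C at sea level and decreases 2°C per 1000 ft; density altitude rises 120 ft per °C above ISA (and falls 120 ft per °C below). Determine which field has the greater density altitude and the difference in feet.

Site Q by 12456 ft

Site P: ISA temp = 8°C, deviation -5°C, DA = 3500 + 120 × (-5) = 2900 ft.
Site Q: ISA temp = -8.8°C, deviation +28.8°C, DA = 11900 + 120 × 28.8 = 15356 ft.
Site Q is higher by 15356 − 2900 = 12456 ft.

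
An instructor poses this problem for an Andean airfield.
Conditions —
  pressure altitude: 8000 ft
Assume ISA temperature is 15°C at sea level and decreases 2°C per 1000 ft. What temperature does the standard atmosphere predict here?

-1°C

ISA temperature = 15 − 2 × (8000/1000) = 15 − 16 = -1°C.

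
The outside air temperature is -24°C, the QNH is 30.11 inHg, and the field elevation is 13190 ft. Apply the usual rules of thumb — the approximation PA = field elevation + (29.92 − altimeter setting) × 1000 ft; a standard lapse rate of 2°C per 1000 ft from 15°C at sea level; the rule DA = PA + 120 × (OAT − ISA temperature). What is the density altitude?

Pressure altitude = 13190 + (29.92 − 30.11) × 1000 = 13190 + (-190) = 13000 ft.
ISA temperature at 13000 ft = 15 − 2 × (13000/1000) = -11°C.
ISA deviation = -24 − (-11) = -13°C.
Density altitude = 13000 + 120 × (-13) = 11440 ft.

11440 ft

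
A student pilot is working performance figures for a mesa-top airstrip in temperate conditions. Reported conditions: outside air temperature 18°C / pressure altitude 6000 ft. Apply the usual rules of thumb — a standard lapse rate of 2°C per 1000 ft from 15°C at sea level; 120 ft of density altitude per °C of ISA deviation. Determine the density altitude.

7800 ft

ISA temperature at 6000 ft = 15 − 2 × (6000/1000) = 3°C.
ISA deviation = 18 − 3 = +15°C.
Density altitude = 6000 + 120 × (15) = 6000 + (+1800) = 7800 ft.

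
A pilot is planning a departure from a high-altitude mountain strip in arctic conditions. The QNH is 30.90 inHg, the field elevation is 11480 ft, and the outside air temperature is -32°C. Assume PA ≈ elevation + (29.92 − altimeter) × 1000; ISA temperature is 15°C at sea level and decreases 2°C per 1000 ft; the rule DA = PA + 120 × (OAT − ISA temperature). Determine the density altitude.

Pressure altitude = 11480 + (29.92 − 30.90) × 1000 = 11480 + (-980) = 10500 ft.
ISA temperature at 10500 ft = 15 − 2 × (10500/1000) = -6°C.
ISA deviation = -32 − (-6) = -26°C.
Density altitude = 10500 + 120 × (-26) = 7380 ft.

7380 ft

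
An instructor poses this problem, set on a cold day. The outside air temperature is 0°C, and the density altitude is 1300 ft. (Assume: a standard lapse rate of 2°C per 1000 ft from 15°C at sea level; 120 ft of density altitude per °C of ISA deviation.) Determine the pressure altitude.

DA = PA + 120 × (OAT − (15 − 2·PA/1000)) = PA + 120·OAT − 1800 + 0.24·PA = 1.24·PA + 120·OAT − 1800.
So 1.24·PA = 1300 − 120 × 0 + 1800 = 3100.
PA = 3100 / 1.24 = 2500 ft.

2500 ft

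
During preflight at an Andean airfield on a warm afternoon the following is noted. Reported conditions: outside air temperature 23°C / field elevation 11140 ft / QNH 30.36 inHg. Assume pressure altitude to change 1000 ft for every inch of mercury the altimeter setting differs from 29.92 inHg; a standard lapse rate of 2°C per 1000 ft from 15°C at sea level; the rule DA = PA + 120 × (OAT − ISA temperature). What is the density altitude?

Pressure altitude = 11140 + (29.92 − 30.36) × 1000 = 11140 + (-440) = 10700 ft.
ISA temperature at 10700 ft = 15 − 2 × (10700/1000) = -6.4°C.
ISA deviation = 23 − (-6.4) = +29.4°C.
Density altitude = 10700 + 120 × (29.4) = 14228 ft.

14228 ft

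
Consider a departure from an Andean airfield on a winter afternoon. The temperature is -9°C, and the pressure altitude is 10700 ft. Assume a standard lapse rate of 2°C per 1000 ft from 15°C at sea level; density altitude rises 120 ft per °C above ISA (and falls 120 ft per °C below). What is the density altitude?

ISA temperature at 10700 ft = 15 − 2 × (10700/1000) = -6.4°C.
ISA deviation = -9 − (-6.4) = -2.6°C.
Density altitude = 10700 + 120 × (-2.6) = 10700 + (-312) = 10388 ft.

10388 ft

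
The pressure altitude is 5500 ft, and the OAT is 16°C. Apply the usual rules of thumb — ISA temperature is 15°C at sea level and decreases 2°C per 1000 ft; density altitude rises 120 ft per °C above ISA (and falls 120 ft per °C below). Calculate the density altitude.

ISA temperature at 5500 ft = 15 − 2 × (5500/1000) = 4°C.
ISA deviation = 16 − 4 = +12°C.
Density altitude = 5500 + 120 × (12) = 5500 + (+1440) = 6940 ft.

6940 ft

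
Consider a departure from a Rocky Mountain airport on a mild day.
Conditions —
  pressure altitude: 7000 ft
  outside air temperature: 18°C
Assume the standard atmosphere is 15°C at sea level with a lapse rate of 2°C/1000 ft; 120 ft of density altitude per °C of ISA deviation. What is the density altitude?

ISA temperature at 7000 ft = 15 − 2 × (7000/1000) = 1°C.
ISA deviation = 18 − 1 = +17°C.
Density altitude = 7000 + 120 × (17) = 7000 + (+2040) = 9040 ft.

9040 ft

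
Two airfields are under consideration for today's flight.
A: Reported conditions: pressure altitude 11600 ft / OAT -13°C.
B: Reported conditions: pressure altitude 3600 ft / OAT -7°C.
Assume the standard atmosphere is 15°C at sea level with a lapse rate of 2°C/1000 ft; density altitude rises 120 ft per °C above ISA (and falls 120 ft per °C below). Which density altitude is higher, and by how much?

A by 9200 ft

A: ISA temp = -8.2°C, deviation -4.8°C, DA = 11600 + 120 × (-4.8) = 11024 ft.
B: ISA temp = 7.8°C, deviation -14.8°C, DA = 3600 + 120 × (-14.8) = 1824 ft.
A is higher by 11024 − 1824 = 9200 ft.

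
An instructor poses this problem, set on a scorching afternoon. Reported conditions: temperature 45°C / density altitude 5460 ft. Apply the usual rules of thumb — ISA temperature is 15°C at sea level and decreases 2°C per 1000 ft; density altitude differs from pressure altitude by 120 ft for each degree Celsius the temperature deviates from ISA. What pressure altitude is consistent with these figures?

DA = PA + 120 × (OAT − (15 − 2·PA/1000)) = PA + 120·OAT − 1800 + 0.24·PA = 1.24·PA + 120·OAT − 1800.
So 1.24·PA = 5460 − 120 × 45 + 1800 = 1860.
PA = 1860 / 1.24 = 1500 ft.

1500 ft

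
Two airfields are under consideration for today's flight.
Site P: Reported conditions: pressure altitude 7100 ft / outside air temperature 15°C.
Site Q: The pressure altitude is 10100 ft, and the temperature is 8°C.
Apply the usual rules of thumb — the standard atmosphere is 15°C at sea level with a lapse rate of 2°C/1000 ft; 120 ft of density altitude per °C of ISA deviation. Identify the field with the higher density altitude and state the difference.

Site Q by 2880 ft

Site P: ISA temp = 0.8°C, deviation +14.2°C, DA = 7100 + 120 × 14.2 = 8804 ft.
Site Q: ISA temp = -5.2°C, deviation +13.2°C, DA = 10100 + 120 × 13.2 = 11684 ft.
Site Q is higher by 11684 − 8804 = 2880 ft.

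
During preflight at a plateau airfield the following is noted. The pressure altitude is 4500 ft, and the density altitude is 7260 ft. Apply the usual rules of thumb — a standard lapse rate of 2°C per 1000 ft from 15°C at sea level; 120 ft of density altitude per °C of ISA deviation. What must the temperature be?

Density altitude − pressure altitude = 7260 − 4500 = +2760 ft.
At 120 ft/°C that is an ISA deviation of 2760/120 = +23°C.
ISA temperature at 4500 ft = 15 − 2 × (4500/1000) = 6°C.
OAT = ISA + deviation = 6 + (+23) = 29°C.

29°C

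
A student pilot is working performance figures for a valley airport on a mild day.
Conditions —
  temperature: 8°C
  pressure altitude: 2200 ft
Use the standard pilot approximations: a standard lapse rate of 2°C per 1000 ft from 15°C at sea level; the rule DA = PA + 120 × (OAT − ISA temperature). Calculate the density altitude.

1888 ft

ISA temperature at 2200 ft = 15 − 2 × (2200/1000) = 10.6°C.
ISA deviation = 8 − 10.6 = -2.6°C.
Density altitude = 2200 + 120 × (-2.6) = 2200 + (-312) = 1888 ft.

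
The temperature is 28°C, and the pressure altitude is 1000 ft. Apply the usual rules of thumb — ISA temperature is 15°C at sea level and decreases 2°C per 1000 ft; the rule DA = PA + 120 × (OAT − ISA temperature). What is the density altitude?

2800 ft

ISA temperature at 1000 ft = 15 − 2 × (1000/1000) = 13°C.
ISA deviation = 28 − 13 = +15°C.
Density altitude = 1000 + 120 × (15) = 1000 + (+1800) = 2800 ft.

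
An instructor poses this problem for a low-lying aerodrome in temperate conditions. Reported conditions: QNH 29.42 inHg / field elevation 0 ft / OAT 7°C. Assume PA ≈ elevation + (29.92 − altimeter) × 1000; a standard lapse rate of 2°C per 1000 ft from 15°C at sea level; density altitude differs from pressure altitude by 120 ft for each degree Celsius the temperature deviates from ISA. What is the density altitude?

-340 ft

Pressure altitude = 0 + (29.92 − 29.42) × 1000 = 0 + (+500) = 500 ft.
ISA temperature at 500 ft = 15 − 2 × (500/1000) = 14°C.
ISA deviation = 7 − 14 = -7°C.
Density altitude = 500 + 120 × (-7) = -340 ft.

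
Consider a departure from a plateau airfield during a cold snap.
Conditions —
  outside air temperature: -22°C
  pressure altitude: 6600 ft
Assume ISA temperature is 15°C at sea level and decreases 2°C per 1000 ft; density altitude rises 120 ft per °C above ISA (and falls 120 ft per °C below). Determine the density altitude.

ISA temperature at 6600 ft = 15 − 2 × (6600/1000) = 1.8°C.
ISA deviation = -22 − 1.8 = -23.8°C.
Density altitude = 6600 + 120 × (-23.8) = 6600 + (-2856) = 3744 ft.

3744 ft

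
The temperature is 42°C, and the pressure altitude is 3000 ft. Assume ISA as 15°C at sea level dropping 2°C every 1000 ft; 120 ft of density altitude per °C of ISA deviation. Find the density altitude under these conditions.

ISA temperature at 3000 ft = 15 − 2 × (3000/1000) = 9°C.
ISA deviation = 42 − 9 = +33°C.
Density altitude = 3000 + 120 × (33) = 3000 + (+3960) = 6960 ft.

6960 ft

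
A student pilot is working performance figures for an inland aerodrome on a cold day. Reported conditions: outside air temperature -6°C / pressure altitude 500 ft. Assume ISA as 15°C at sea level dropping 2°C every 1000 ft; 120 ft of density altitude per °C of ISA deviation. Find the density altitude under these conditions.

-1900 ft

ISA temperature at 500 ft = 15 − 2 × (500/1000) = 14°C.
ISA deviation = -6 − 14 = -20°C.
Density altitude = 500 + 120 × (-20) = 500 + (-2400) = -1900 ft.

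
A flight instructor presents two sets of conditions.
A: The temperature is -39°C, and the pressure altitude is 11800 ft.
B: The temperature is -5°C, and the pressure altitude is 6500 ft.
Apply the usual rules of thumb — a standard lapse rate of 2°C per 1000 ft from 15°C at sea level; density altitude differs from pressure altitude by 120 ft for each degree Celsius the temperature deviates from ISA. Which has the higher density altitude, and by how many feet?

A: ISA temp = -8.6°C, deviation -30.4°C, DA = 11800 + 120 × (-30.4) = 8152 ft.
B: ISA temp = 2°C, deviation -7°C, DA = 6500 + 120 × (-7) = 5660 ft.
A is higher by 8152 − 5660 = 2492 ft.

A by 2492 ft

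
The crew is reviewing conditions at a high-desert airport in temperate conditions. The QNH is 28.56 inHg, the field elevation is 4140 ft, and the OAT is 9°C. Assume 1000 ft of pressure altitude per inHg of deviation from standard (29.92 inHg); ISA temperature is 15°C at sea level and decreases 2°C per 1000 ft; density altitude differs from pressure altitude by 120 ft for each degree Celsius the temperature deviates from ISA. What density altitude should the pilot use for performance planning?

6100 ft

Pressure altitude = 4140 + (29.92 − 28.56) × 1000 = 4140 + (+1360) = 5500 ft.
ISA temperature at 5500 ft = 15 − 2 × (5500/1000) = 4°C.
ISA deviation = 9 − 4 = +5°C.
Density altitude = 5500 + 120 × (5) = 6100 ft.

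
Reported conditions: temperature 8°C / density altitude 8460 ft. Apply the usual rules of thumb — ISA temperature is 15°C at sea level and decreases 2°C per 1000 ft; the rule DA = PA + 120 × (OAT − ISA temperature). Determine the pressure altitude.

DA = PA + 120 × (OAT − (15 − 2·PA/1000)) = PA + 120·OAT − 1800 + 0.24·PA = 1.24·PA + 120·OAT − 1800.
So 1.24·PA = 8460 − 120 × 8 + 1800 = 9300.
PA = 9300 / 1.24 = 7500 ft.

7500 ft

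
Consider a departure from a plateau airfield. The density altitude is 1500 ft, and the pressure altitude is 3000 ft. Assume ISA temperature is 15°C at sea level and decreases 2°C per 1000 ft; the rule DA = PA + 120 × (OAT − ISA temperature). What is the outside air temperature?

Density altitude − pressure altitude = 1500 − 3000 = -1500 ft.
At 120 ft/°C that is an ISA deviation of -1500/120 = -12.5°C.
ISA temperature at 3000 ft = 15 − 2 × (3000/1000) = 9°C.
OAT = ISA + deviation = 9 + (-12.5) = -3.5°C.

-3.5°C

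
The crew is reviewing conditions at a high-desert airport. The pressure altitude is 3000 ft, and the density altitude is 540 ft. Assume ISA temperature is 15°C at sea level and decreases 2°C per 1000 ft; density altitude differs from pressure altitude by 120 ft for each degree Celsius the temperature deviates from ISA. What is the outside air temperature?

Density altitude − pressure altitude = 540 − 3000 = -2460 ft.
At 120 ft/°C that is an ISA deviation of -2460/120 = -20.5°C.
ISA temperature at 3000 ft = 15 − 2 × (3000/1000) = 9°C.
OAT = ISA + deviation = 9 + (-20.5) = -11.5°C.

-11.5°C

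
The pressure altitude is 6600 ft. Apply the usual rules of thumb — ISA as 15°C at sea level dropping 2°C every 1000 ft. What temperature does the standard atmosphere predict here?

1.8°C

ISA temperature = 15 − 2 × (6600/1000) = 15 − 13.2 = 1.8°C.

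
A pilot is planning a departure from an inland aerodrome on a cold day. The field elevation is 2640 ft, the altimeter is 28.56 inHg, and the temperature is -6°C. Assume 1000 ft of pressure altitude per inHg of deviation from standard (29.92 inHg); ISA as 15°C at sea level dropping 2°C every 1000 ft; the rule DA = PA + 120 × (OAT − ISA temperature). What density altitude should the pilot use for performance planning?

Pressure altitude = 2640 + (29.92 − 28.56) × 1000 = 2640 + (+1360) = 4000 ft.
ISA temperature at 4000 ft = 15 − 2 × (4000/1000) = 7°C.
ISA deviation = -6 − 7 = -13°C.
Density altitude = 4000 + 120 × (-13) = 2440 ft.

2440 ft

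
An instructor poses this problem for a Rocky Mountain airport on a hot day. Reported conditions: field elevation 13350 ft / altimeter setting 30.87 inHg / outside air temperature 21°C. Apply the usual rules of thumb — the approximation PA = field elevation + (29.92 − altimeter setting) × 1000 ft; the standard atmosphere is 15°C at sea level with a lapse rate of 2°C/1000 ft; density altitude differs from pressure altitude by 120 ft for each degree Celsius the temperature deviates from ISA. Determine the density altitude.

16096 ft

Pressure altitude = 13350 + (29.92 − 30.87) × 1000 = 13350 + (-950) = 12400 ft.
ISA temperature at 12400 ft = 15 − 2 × (12400/1000) = -9.8°C.
ISA deviation = 21 − (-9.8) = +30.8°C.
Density altitude = 12400 + 120 × (30.8) = 16096 ft.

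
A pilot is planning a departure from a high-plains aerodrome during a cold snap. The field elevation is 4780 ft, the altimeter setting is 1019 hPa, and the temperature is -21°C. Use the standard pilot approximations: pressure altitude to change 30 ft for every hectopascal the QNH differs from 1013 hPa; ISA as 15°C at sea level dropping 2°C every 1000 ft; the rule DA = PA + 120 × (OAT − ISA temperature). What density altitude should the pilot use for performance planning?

1384 ft

Pressure altitude = 4780 + (1013 − 1019) × 30 = 4780 + (-180) = 4600 ft.
ISA temperature at 4600 ft = 15 − 2 × (4600/1000) = 5.8°C.
ISA deviation = -21 − 5.8 = -26.8°C.
Density altitude = 4600 + 120 × (-26.8) = 1384 ft.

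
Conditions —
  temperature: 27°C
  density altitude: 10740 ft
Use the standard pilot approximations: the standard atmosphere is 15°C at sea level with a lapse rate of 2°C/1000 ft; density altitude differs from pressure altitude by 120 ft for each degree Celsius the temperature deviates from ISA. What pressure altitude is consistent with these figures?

DA = PA + 120 × (OAT − (15 − 2·PA/1000)) = PA + 120·OAT − 1800 + 0.24·PA = 1.24·PA + 120·OAT − 1800.
So 1.24·PA = 10740 − 120 × 27 + 1800 = 9300.
PA = 9300 / 1.24 = 7500 ft.

7500 ft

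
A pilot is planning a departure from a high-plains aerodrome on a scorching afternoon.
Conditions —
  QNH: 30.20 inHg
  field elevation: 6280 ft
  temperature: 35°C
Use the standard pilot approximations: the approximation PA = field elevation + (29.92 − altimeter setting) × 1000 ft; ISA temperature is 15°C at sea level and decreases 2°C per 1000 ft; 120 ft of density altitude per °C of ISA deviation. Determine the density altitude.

Pressure altitude = 6280 + (29.92 − 30.20) × 1000 = 6280 + (-280) = 6000 ft.
ISA temperature at 6000 ft = 15 − 2 × (6000/1000) = 3°C.
ISA deviation = 35 − 3 = +32°C.
Density altitude = 6000 + 120 × (32) = 9840 ft.

9840 ft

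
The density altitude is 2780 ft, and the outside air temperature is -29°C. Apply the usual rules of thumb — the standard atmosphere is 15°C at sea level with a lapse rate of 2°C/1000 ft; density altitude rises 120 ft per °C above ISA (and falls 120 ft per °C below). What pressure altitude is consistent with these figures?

6500 ft

DA = PA + 120 × (OAT − (15 − 2·PA/1000)) = PA + 120·OAT − 1800 + 0.24·PA = 1.24·PA + 120·OAT − 1800.
So 1.24·PA = 2780 − 120 × (-29) + 1800 = 8060.
PA = 8060 / 1.24 = 6500 ft.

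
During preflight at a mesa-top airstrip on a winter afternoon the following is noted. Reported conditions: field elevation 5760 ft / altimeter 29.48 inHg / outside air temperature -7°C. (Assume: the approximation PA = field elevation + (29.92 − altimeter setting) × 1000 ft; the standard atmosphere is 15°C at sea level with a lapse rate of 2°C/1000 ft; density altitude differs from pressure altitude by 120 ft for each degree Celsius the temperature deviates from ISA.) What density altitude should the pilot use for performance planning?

Pressure altitude = 5760 + (29.92 − 29.48) × 1000 = 5760 + (+440) = 6200 ft.
ISA temperature at 6200 ft = 15 − 2 × (6200/1000) = 2.6°C.
ISA deviation = -7 − 2.6 = -9.6°C.
Density altitude = 6200 + 120 × (-9.6) = 5048 ft.

5048 ft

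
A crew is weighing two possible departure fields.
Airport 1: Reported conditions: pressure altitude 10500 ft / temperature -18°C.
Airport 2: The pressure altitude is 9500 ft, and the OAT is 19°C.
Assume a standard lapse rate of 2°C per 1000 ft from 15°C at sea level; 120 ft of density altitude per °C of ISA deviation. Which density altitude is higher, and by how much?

Airport 1: ISA temp = -6°C, deviation -12°C, DA = 10500 + 120 × (-12) = 9060 ft.
Airport 2: ISA temp = -4°C, deviation +23°C, DA = 9500 + 120 × 23 = 12260 ft.
Airport 2 is higher by 12260 − 9060 = 3200 ft.

Airport 2 by 3200 ft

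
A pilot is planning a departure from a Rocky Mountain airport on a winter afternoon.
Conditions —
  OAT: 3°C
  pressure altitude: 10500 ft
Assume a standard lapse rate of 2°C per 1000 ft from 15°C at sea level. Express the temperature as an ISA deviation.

ISA temperature at 10500 ft = 15 − 2 × (10500/1000) = -6°C.
Deviation = OAT − ISA = 3 − (-6) = +9°C.

ISA+9°C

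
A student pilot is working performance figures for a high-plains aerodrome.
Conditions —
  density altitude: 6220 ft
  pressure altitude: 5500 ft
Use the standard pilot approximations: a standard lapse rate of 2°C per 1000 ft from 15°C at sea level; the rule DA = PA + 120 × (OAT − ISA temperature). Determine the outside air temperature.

10°C

Density altitude − pressure altitude = 6220 − 5500 = +720 ft.
At 120 ft/°C that is an ISA deviation of 720/120 = +6°C.
ISA temperature at 5500 ft = 15 − 2 × (5500/1000) = 4°C.
OAT = ISA + deviation = 4 + (+6) = 10°C.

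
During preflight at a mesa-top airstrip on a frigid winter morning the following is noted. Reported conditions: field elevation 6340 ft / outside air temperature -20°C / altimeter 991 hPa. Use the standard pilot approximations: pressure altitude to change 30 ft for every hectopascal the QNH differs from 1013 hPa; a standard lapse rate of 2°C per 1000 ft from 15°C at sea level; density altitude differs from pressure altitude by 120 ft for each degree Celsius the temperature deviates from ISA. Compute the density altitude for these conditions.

Pressure altitude = 6340 + (1013 − 991) × 30 = 6340 + (+660) = 7000 ft.
ISA temperature at 7000 ft = 15 − 2 × (7000/1000) = 1°C.
ISA deviation = -20 − 1 = -21°C.
Density altitude = 7000 + 120 × (-21) = 4480 ft.

4480 ft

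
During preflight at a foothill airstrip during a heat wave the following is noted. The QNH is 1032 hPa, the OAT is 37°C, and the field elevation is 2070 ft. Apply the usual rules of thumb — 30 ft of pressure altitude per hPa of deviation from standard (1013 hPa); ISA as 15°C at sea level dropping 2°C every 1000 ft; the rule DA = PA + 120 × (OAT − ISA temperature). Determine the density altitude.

Pressure altitude = 2070 + (1013 − 1032) × 30 = 2070 + (-570) = 1500 ft.
ISA temperature at 1500 ft = 15 − 2 × (1500/1000) = 12°C.
ISA deviation = 37 − 12 = +25°C.
Density altitude = 1500 + 120 × (25) = 4500 ft.

4500 ft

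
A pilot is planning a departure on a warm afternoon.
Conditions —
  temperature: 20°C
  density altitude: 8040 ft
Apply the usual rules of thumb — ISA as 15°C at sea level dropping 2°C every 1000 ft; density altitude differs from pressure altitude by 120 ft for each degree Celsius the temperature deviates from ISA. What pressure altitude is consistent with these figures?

6000 ft

DA = PA + 120 × (OAT − (15 − 2·PA/1000)) = PA + 120·OAT − 1800 + 0.24·PA = 1.24·PA + 120·OAT − 1800.
So 1.24·PA = 8040 − 120 × 20 + 1800 = 7440.
PA = 7440 / 1.24 = 6000 ft.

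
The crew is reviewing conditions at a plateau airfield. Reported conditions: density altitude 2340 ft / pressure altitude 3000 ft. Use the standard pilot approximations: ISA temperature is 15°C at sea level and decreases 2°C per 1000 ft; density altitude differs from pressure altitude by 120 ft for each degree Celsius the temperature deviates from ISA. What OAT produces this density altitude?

Density altitude − pressure altitude = 2340 − 3000 = -660 ft.
At 120 ft/°C that is an ISA deviation of -660/120 = -5.5°C.
ISA temperature at 3000 ft = 15 − 2 × (3000/1000) = 9°C.
OAT = ISA + deviation = 9 + (-5.5) = 3.5°C.

3.5°C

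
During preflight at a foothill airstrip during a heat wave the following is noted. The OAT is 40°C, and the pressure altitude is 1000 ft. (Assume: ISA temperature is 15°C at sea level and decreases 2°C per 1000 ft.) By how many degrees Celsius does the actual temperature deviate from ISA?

ISA+27°C

ISA temperature at 1000 ft = 15 − 2 × (1000/1000) = 13°C.
Deviation = OAT − ISA = 40 − 13 = +27°C.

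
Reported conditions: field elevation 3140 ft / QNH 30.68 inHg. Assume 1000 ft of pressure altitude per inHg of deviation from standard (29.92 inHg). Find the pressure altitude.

Pressure correction = (29.92 − 30.68) × 1000 = -760 ft.
Pressure altitude = 3140 + (-760) = 2380 ft.

2380 ft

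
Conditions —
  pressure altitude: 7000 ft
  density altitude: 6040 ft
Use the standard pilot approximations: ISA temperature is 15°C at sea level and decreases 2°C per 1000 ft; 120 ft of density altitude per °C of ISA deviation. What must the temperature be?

Density altitude − pressure altitude = 6040 − 7000 = -960 ft.
At 120 ft/°C that is an ISA deviation of -960/120 = -8°C.
ISA temperature at 7000 ft = 15 − 2 × (7000/1000) = 1°C.
OAT = ISA + deviation = 1 + (-8) = -7°C.

-7°C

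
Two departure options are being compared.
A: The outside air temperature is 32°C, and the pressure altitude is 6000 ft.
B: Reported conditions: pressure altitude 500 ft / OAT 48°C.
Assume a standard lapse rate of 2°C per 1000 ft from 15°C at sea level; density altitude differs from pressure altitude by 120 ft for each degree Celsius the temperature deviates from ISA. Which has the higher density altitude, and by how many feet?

A: ISA temp = 3°C, deviation +29°C, DA = 6000 + 120 × 29 = 9480 ft.
B: ISA temp = 14°C, deviation +34°C, DA = 500 + 120 × 34 = 4580 ft.
A is higher by 9480 − 4580 = 4900 ft.

A by 4900 ft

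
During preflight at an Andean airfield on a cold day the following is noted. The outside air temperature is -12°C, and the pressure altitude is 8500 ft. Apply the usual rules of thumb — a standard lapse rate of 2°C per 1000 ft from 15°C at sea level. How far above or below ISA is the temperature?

ISA temperature at 8500 ft = 15 − 2 × (8500/1000) = -2°C.
Deviation = OAT − ISA = -12 − (-2) = -10°C.

ISA-10°C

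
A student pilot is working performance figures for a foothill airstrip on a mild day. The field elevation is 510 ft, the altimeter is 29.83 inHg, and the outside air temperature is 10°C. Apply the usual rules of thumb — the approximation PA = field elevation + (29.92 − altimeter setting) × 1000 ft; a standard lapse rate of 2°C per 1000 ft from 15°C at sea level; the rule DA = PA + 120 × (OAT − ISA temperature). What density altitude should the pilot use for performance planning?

144 ft

Pressure altitude = 510 + (29.92 − 29.83) × 1000 = 510 + (+90) = 600 ft.
ISA temperature at 600 ft = 15 − 2 × (600/1000) = 13.8°C.
ISA deviation = 10 − 13.8 = -3.8°C.
Density altitude = 600 + 120 × (-3.8) = 144 ft.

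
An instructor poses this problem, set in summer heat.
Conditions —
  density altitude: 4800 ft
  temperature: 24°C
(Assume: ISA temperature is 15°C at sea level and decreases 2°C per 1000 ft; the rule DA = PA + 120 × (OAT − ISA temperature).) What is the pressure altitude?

DA = PA + 120 × (OAT − (15 − 2·PA/1000)) = PA + 120·OAT − 1800 + 0.24·PA = 1.24·PA + 120·OAT − 1800.
So 1.24·PA = 4800 − 120 × 24 + 1800 = 3720.
PA = 3720 / 1.24 = 3000 ft.

3000 ft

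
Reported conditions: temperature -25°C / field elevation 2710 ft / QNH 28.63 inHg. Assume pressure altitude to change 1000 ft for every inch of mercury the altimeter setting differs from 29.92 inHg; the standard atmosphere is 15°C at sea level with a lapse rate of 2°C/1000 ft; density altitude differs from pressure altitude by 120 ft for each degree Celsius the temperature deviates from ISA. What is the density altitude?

160 ft

Pressure altitude = 2710 + (29.92 − 28.63) × 1000 = 2710 + (+1290) = 4000 ft.
ISA temperature at 4000 ft = 15 − 2 × (4000/1000) = 7°C.
ISA deviation = -25 − 7 = -32°C.
Density altitude = 4000 + 120 × (-32) = 160 ft.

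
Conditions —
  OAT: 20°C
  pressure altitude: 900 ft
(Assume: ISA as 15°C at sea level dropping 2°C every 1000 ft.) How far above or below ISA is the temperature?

ISA+6.8°C

ISA temperature at 900 ft = 15 − 2 × (900/1000) = 13.2°C.
Deviation = OAT − ISA = 20 − 13.2 = +6.8°C.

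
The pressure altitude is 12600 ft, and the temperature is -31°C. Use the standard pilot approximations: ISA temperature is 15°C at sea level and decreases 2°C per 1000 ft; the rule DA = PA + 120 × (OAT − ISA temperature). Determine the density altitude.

ISA temperature at 12600 ft = 15 − 2 × (12600/1000) = -10.2°C.
ISA deviation = -31 − (-10.2) = -20.8°C.
Density altitude = 12600 + 120 × (-20.8) = 12600 + (-2496) = 10104 ft.

10104 ft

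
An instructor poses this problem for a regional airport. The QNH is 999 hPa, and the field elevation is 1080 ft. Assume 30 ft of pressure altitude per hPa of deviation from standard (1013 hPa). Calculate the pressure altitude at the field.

1500 ft

Pressure correction = (1013 − 999) × 30 = +420 ft.
Pressure altitude = 1080 + (+420) = 1500 ft.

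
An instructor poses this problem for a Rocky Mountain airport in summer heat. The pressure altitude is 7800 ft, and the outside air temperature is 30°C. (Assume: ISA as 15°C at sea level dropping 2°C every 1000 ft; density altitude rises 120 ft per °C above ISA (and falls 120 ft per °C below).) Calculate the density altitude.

ISA temperature at 7800 ft = 15 − 2 × (7800/1000) = -0.6°C.
ISA deviation = 30 − (-0.6) = +30.6°C.
Density altitude = 7800 + 120 × (30.6) = 7800 + (+3672) = 11472 ft.

11472 ft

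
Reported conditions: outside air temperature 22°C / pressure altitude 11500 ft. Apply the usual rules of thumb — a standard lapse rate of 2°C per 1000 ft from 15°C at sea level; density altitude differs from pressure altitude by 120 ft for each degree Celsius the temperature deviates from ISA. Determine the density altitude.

ISA temperature at 11500 ft = 15 − 2 × (11500/1000) = -8°C.
ISA deviation = 22 − (-8) = +30°C.
Density altitude = 11500 + 120 × (30) = 11500 + (+3600) = 15100 ft.

15100 ft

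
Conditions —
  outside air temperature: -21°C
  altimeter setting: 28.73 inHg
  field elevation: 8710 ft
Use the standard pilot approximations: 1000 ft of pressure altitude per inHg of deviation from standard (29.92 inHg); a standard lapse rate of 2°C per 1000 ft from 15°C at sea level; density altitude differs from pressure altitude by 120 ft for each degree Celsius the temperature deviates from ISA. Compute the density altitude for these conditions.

7956 ft

Pressure altitude = 8710 + (29.92 − 28.73) × 1000 = 8710 + (+1190) = 9900 ft.
ISA temperature at 9900 ft = 15 − 2 × (9900/1000) = -4.8°C.
ISA deviation = -21 − (-4.8) = -16.2°C.
Density altitude = 9900 + 120 × (-16.2) = 7956 ft.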